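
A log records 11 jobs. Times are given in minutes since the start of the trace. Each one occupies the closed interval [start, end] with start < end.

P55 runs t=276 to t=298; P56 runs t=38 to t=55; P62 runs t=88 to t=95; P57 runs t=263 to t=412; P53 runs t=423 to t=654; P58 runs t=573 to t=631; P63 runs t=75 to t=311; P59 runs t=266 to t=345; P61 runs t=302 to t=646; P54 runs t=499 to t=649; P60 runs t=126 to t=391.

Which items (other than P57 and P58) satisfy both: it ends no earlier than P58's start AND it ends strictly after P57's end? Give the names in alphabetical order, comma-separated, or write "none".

P53, P54, P61

Conditions: its end is no earlier than P58's start (X.end >= t=573) AND its end is strictly after P57's end (X.end > t=412).
P53: end t=654 >= t=573? ✓; end t=654 > t=412? ✓ → yes.
P54: end t=649 >= t=573? ✓; end t=649 > t=412? ✓ → yes.
P55: end t=298 >= t=573? ✗; end t=298 > t=412? ✗ → no.
P56: end t=55 >= t=573? ✗; end t=55 > t=412? ✗ → no.
P59: end t=345 >= t=573? ✗; end t=345 > t=412? ✗ → no.
P60: end t=391 >= t=573? ✗; end t=391 > t=412? ✗ → no.
P61: end t=646 >= t=573? ✓; end t=646 > t=412? ✓ → yes.
P62: end t=95 >= t=573? ✗; end t=95 > t=412? ✗ → no.
P63: end t=311 >= t=573? ✗; end t=311 > t=412? ✗ → no.
Result: P53, P54, P61.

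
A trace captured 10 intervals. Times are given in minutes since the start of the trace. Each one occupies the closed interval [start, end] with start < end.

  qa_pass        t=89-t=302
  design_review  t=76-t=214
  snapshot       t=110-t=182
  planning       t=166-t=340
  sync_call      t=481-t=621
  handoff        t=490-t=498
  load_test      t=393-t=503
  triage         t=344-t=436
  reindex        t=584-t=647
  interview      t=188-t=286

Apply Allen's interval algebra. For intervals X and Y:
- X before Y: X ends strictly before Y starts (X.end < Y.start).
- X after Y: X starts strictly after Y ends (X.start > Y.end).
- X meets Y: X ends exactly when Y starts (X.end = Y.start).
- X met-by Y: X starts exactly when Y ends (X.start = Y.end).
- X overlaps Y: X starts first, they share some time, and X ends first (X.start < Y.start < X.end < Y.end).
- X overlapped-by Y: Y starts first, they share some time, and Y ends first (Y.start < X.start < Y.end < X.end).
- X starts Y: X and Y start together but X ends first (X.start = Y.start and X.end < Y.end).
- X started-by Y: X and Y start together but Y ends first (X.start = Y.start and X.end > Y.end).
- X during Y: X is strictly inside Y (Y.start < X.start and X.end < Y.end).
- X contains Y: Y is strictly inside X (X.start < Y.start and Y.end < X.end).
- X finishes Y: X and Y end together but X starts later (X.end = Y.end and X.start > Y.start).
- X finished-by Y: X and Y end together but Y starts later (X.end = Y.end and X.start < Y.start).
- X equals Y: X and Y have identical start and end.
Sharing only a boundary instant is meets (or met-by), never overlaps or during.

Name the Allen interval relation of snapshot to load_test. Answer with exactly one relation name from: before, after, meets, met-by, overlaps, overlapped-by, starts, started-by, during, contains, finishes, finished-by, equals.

snapshot = [t=110, t=182]; load_test = [t=393, t=503].
Compare endpoints: snapshot.start < load_test.start, snapshot.start < load_test.end, snapshot.end < load_test.start, snapshot.end < load_test.end.
That pattern is 'before'.

before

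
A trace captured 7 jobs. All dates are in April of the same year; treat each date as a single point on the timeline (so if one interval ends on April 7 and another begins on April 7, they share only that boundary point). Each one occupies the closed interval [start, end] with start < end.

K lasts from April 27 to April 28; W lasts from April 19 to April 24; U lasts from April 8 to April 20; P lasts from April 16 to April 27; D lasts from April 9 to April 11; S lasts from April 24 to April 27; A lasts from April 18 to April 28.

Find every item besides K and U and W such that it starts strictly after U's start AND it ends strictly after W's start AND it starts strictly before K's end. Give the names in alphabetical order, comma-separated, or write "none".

A, P, S

Conditions: its start is strictly after U's start (X.start > April 8) AND its end is strictly after W's start (X.end > April 19) AND its start is strictly before K's end (X.start < April 28).
A: start April 18 > April 8? ✓; end April 28 > April 19? ✓; start April 18 < April 28? ✓ → yes.
D: start April 9 > April 8? ✓; end April 11 > April 19? ✗; start April 9 < April 28? ✓ → no.
P: start April 16 > April 8? ✓; end April 27 > April 19? ✓; start April 16 < April 28? ✓ → yes.
S: start April 24 > April 8? ✓; end April 27 > April 19? ✓; start April 24 < April 28? ✓ → yes.
Result: A, P, S.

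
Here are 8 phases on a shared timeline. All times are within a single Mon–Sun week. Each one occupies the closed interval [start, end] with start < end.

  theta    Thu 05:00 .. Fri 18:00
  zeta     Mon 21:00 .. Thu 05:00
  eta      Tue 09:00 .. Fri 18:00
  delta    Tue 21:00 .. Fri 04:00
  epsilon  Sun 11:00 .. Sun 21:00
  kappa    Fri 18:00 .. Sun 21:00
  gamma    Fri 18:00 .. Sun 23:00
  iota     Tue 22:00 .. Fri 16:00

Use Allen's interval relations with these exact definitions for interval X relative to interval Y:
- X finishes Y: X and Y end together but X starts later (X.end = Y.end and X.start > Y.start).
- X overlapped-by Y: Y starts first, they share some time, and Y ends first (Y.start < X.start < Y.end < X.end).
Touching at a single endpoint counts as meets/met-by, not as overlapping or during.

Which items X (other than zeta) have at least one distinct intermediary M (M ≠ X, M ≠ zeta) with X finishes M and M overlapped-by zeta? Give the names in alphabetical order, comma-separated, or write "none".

theta

Target zeta = [Mon 21:00, Thu 05:00].
Intermediaries M with M overlapped-by zeta: delta, eta, iota.
Via delta — items with X finishes delta: none.
Via eta — items with X finishes eta: theta.
Via iota — items with X finishes iota: none.
Union: theta.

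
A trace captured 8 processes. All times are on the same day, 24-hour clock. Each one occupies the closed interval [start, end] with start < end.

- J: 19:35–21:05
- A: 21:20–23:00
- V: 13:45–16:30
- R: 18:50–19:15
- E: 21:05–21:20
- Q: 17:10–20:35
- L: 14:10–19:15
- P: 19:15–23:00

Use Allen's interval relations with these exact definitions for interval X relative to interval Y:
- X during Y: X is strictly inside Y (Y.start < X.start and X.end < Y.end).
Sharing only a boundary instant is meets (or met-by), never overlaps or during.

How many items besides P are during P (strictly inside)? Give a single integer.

2

Target P = [19:15, 23:00].
A [21:20, 23:00] → finishes → no.
E [21:05, 21:20] → during → counts.
J [19:35, 21:05] → during → counts.
L [14:10, 19:15] → meets → no.
Q [17:10, 20:35] → overlaps → no.
R [18:50, 19:15] → meets → no.
V [13:45, 16:30] → before → no.
Total: 2.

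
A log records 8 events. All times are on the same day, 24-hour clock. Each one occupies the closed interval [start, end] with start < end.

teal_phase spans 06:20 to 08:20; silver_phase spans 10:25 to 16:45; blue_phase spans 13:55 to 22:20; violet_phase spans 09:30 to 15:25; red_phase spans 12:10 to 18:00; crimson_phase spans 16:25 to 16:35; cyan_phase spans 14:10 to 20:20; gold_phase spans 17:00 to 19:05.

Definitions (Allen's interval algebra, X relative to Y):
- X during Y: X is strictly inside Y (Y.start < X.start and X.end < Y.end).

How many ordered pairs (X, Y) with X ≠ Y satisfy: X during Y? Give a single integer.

7

Checking all 56 ordered pairs for relation 'during'; matching pairs in alphabetical order:
(crimson_phase, blue_phase): crimson_phase during blue_phase ✓
(crimson_phase, cyan_phase): crimson_phase during cyan_phase ✓
(crimson_phase, red_phase): crimson_phase during red_phase ✓
(crimson_phase, silver_phase): crimson_phase during silver_phase ✓
(cyan_phase, blue_phase): cyan_phase during blue_phase ✓
(gold_phase, blue_phase): gold_phase during blue_phase ✓
(gold_phase, cyan_phase): gold_phase during cyan_phase ✓
Count: 7.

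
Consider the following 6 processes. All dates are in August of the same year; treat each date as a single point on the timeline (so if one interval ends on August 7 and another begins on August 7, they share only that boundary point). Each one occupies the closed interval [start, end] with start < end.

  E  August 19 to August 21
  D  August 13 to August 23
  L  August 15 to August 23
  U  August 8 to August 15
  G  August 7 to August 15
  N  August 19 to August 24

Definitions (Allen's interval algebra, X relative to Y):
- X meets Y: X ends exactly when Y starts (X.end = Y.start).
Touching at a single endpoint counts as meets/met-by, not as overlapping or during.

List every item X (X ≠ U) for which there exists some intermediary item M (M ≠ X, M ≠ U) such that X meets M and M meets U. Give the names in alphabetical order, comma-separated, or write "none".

none

Target U = [August 8, August 15].
Intermediaries M with M meets U: none.
Union: none.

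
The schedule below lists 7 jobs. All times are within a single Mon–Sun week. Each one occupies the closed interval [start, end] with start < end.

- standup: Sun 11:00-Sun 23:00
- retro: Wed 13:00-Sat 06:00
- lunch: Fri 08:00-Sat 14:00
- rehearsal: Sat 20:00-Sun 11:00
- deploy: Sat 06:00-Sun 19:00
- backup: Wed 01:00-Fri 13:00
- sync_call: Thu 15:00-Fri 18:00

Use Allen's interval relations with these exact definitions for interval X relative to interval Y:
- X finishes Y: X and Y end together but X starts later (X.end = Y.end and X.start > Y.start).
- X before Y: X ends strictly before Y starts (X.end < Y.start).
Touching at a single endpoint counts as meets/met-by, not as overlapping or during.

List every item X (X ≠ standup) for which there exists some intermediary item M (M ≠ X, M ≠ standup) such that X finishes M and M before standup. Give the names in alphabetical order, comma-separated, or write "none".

Target standup = [Sun 11:00, Sun 23:00].
Intermediaries M with M before standup: backup, lunch, retro, sync_call.
Via backup — items with X finishes backup: none.
Via lunch — items with X finishes lunch: none.
Via retro — items with X finishes retro: none.
Via sync_call — items with X finishes sync_call: none.
Union: none.

none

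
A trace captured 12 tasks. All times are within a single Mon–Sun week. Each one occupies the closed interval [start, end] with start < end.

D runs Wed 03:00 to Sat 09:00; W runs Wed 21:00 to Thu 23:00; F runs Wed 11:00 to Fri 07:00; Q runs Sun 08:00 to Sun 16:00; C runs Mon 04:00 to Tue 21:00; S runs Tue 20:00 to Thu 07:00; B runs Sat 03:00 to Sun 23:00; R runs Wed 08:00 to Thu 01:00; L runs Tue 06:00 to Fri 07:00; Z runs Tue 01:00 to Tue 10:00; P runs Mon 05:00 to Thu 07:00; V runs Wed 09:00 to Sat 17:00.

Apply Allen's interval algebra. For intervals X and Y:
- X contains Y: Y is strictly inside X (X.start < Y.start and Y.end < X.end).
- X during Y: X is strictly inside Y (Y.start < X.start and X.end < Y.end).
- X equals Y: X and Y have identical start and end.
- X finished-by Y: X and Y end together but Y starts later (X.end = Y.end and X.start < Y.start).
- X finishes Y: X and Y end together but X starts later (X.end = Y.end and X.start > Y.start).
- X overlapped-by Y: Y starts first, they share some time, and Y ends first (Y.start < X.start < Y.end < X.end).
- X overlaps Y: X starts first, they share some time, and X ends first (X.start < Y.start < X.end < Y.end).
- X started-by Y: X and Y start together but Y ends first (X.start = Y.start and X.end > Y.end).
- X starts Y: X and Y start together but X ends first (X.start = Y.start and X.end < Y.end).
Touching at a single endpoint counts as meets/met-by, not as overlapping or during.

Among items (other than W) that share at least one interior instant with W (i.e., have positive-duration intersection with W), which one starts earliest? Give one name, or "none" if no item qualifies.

P

Target W = [Wed 21:00, Thu 23:00].
B [Sat 03:00, Sun 23:00] → after → excluded.
C [Mon 04:00, Tue 21:00] → before → excluded.
D [Wed 03:00, Sat 09:00] → contains → candidate.
F [Wed 11:00, Fri 07:00] → contains → candidate.
L [Tue 06:00, Fri 07:00] → contains → candidate.
P [Mon 05:00, Thu 07:00] → overlaps → candidate.
Q [Sun 08:00, Sun 16:00] → after → excluded.
R [Wed 08:00, Thu 01:00] → overlaps → candidate.
S [Tue 20:00, Thu 07:00] → overlaps → candidate.
V [Wed 09:00, Sat 17:00] → contains → candidate.
Z [Tue 01:00, Tue 10:00] → before → excluded.
Among candidates, earliest start is Mon 05:00 → P.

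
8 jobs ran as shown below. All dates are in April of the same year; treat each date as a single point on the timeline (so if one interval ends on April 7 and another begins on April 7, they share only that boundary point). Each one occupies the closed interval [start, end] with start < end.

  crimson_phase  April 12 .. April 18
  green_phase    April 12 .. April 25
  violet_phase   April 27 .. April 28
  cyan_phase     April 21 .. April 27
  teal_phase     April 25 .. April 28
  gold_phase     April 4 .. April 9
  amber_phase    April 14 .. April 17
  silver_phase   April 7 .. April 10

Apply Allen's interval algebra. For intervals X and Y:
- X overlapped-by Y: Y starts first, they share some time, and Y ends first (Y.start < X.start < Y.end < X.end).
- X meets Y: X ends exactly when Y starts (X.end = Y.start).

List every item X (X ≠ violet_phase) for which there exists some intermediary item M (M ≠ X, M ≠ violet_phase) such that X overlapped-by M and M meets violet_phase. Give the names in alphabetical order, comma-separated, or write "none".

teal_phase

Target violet_phase = [April 27, April 28].
Intermediaries M with M meets violet_phase: cyan_phase.
Via cyan_phase — items with X overlapped-by cyan_phase: teal_phase.
Union: teal_phase.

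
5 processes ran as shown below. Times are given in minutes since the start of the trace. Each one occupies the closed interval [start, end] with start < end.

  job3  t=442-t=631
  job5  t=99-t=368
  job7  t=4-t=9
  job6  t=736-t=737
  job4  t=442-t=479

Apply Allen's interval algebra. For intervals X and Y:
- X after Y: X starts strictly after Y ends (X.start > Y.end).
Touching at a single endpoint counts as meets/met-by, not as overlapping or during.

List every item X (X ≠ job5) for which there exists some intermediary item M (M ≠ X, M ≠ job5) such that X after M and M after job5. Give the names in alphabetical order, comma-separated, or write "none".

Target job5 = [t=99, t=368].
Intermediaries M with M after job5: job3, job4, job6.
Via job3 — items with X after job3: job6.
Via job4 — items with X after job4: job6.
Via job6 — items with X after job6: none.
Union: job6.

job6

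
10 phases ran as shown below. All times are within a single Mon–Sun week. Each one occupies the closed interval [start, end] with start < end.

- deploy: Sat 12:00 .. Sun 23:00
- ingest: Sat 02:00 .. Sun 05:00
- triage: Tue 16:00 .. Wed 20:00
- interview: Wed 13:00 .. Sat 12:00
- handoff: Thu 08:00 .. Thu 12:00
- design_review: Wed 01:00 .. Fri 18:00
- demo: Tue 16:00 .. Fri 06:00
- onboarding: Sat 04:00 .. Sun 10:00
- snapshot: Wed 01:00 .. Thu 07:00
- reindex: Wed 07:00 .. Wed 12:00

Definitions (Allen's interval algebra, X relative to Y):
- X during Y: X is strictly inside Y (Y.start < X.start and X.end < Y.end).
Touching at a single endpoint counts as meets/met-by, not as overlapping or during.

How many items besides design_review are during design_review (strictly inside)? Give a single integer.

Target design_review = [Wed 01:00, Fri 18:00].
demo [Tue 16:00, Fri 06:00] → overlaps → no.
deploy [Sat 12:00, Sun 23:00] → after → no.
handoff [Thu 08:00, Thu 12:00] → during → counts.
ingest [Sat 02:00, Sun 05:00] → after → no.
interview [Wed 13:00, Sat 12:00] → overlapped-by → no.
onboarding [Sat 04:00, Sun 10:00] → after → no.
reindex [Wed 07:00, Wed 12:00] → during → counts.
snapshot [Wed 01:00, Thu 07:00] → starts → no.
triage [Tue 16:00, Wed 20:00] → overlaps → no.
Total: 2.

2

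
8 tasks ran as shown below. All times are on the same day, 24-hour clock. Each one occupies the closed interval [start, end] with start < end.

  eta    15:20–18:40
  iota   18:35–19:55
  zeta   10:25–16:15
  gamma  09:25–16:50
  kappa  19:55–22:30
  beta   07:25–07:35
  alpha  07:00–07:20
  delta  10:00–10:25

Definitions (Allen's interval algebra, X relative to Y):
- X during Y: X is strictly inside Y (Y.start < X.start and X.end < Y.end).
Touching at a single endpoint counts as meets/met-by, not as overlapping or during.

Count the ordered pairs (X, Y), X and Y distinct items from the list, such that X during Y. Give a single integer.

2

Checking all 56 ordered pairs for relation 'during'; matching pairs in alphabetical order:
(delta, gamma): delta during gamma ✓
(zeta, gamma): zeta during gamma ✓
Count: 2.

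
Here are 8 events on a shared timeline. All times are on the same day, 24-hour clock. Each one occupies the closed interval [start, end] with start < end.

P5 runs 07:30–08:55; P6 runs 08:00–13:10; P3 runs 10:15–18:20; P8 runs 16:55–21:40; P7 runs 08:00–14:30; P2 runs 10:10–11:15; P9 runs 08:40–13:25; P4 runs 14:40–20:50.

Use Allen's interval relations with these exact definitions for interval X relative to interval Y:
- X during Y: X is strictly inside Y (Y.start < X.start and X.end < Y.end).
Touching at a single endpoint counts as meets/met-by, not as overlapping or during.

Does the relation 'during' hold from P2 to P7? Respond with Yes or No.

Yes

P2 = [10:10, 11:15], P7 = [08:00, 14:30].
Actual relation of P2 to P7: during.
Asked whether 'during' holds → Yes.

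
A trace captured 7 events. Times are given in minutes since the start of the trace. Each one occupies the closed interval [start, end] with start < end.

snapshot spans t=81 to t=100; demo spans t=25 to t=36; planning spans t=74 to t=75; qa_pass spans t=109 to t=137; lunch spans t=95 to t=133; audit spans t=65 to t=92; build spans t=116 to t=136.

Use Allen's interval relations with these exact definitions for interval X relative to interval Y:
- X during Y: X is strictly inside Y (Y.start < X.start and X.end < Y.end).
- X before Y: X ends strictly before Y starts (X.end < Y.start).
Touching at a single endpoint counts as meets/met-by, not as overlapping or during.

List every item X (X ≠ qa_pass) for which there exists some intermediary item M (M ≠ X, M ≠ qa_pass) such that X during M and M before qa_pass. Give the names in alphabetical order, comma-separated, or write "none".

planning

Target qa_pass = [t=109, t=137].
Intermediaries M with M before qa_pass: audit, demo, planning, snapshot.
Via audit — items with X during audit: planning.
Via demo — items with X during demo: none.
Via planning — items with X during planning: none.
Via snapshot — items with X during snapshot: none.
Union: planning.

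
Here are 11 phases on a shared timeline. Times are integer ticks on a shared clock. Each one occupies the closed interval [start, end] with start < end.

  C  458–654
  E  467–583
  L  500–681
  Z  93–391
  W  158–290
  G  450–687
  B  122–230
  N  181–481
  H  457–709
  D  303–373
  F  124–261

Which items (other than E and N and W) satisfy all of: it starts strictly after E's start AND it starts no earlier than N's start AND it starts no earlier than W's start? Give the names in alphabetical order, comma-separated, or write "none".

L

Conditions: its start is strictly after E's start (X.start > 467) AND its start is no earlier than N's start (X.start >= 181) AND its start is no earlier than W's start (X.start >= 158).
B: start 122 > 467? ✗; start 122 >= 181? ✗; start 122 >= 158? ✗ → no.
C: start 458 > 467? ✗; start 458 >= 181? ✓; start 458 >= 158? ✓ → no.
D: start 303 > 467? ✗; start 303 >= 181? ✓; start 303 >= 158? ✓ → no.
F: start 124 > 467? ✗; start 124 >= 181? ✗; start 124 >= 158? ✗ → no.
G: start 450 > 467? ✗; start 450 >= 181? ✓; start 450 >= 158? ✓ → no.
H: start 457 > 467? ✗; start 457 >= 181? ✓; start 457 >= 158? ✓ → no.
L: start 500 > 467? ✓; start 500 >= 181? ✓; start 500 >= 158? ✓ → yes.
Z: start 93 > 467? ✗; start 93 >= 181? ✗; start 93 >= 158? ✗ → no.
Result: L.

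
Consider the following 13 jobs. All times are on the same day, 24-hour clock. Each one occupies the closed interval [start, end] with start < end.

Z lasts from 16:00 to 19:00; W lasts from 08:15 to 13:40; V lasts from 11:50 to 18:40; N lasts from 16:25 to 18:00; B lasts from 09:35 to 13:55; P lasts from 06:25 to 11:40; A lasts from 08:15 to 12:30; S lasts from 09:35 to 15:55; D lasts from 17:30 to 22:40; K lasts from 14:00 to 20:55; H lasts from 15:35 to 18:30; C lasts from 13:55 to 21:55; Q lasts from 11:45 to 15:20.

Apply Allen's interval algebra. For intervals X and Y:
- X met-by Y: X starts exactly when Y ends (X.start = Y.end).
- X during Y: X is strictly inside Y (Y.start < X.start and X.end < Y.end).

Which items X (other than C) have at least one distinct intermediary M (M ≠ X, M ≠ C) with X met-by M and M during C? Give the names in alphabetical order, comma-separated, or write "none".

Target C = [13:55, 21:55].
Intermediaries M with M during C: H, K, N, Z.
Via H — items with X met-by H: none.
Via K — items with X met-by K: none.
Via N — items with X met-by N: none.
Via Z — items with X met-by Z: none.
Union: none.

none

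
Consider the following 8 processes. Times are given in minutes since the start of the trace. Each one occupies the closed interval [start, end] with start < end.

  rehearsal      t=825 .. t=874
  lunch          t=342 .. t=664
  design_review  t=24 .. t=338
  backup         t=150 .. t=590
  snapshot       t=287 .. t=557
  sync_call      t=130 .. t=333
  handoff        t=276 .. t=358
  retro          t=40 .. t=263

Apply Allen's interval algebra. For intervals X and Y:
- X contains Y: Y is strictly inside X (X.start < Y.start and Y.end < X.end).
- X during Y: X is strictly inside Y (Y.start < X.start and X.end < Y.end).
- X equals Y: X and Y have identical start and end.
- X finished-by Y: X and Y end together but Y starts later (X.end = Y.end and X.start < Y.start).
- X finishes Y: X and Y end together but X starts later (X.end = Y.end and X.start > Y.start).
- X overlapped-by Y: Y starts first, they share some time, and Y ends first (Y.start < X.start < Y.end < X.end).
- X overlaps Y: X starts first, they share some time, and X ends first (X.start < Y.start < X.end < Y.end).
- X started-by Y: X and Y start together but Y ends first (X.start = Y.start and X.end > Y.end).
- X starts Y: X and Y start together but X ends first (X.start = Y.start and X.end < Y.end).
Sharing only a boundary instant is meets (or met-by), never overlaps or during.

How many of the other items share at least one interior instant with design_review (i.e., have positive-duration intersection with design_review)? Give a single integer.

Target design_review = [t=24, t=338].
backup [t=150, t=590] → overlapped-by → counts.
handoff [t=276, t=358] → overlapped-by → counts.
lunch [t=342, t=664] → after → no.
rehearsal [t=825, t=874] → after → no.
retro [t=40, t=263] → during → counts.
snapshot [t=287, t=557] → overlapped-by → counts.
sync_call [t=130, t=333] → during → counts.
Total: 5.

5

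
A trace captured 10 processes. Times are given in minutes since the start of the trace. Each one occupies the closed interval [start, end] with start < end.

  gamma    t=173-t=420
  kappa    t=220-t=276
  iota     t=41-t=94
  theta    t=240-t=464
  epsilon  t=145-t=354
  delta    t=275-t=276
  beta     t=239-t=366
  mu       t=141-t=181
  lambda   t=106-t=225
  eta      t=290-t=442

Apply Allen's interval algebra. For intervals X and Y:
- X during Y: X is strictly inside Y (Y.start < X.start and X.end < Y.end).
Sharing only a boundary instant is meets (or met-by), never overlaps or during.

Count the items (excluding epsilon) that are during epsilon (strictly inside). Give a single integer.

2

Target epsilon = [t=145, t=354].
beta [t=239, t=366] → overlapped-by → no.
delta [t=275, t=276] → during → counts.
eta [t=290, t=442] → overlapped-by → no.
gamma [t=173, t=420] → overlapped-by → no.
iota [t=41, t=94] → before → no.
kappa [t=220, t=276] → during → counts.
lambda [t=106, t=225] → overlaps → no.
mu [t=141, t=181] → overlaps → no.
theta [t=240, t=464] → overlapped-by → no.
Total: 2.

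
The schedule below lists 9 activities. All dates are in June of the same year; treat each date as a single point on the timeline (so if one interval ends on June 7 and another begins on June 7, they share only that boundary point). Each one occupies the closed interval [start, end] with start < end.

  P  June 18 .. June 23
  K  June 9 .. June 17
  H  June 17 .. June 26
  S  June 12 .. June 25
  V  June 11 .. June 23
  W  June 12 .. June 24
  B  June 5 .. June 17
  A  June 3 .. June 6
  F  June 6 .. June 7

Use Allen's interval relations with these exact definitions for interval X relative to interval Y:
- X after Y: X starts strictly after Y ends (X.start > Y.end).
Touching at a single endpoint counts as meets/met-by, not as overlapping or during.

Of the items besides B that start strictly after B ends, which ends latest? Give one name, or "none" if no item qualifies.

P

Target B = [June 5, June 17].
A [June 3, June 6] → overlaps → excluded.
F [June 6, June 7] → during → excluded.
H [June 17, June 26] → met-by → excluded.
K [June 9, June 17] → finishes → excluded.
P [June 18, June 23] → after → candidate.
S [June 12, June 25] → overlapped-by → excluded.
V [June 11, June 23] → overlapped-by → excluded.
W [June 12, June 24] → overlapped-by → excluded.
Among candidates, latest end is June 23 → P.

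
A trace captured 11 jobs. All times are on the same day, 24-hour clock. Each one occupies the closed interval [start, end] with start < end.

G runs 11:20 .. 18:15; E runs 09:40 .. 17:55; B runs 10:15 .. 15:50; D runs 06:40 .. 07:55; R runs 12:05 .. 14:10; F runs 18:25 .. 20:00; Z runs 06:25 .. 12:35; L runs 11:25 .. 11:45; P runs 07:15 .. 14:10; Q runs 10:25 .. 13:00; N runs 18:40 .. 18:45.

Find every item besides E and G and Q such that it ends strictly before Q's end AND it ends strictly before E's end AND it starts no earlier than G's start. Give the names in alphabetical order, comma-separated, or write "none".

Conditions: its end is strictly before Q's end (X.end < 13:00) AND its end is strictly before E's end (X.end < 17:55) AND its start is no earlier than G's start (X.start >= 11:20).
B: end 15:50 < 13:00? ✗; end 15:50 < 17:55? ✓; start 10:15 >= 11:20? ✗ → no.
D: end 07:55 < 13:00? ✓; end 07:55 < 17:55? ✓; start 06:40 >= 11:20? ✗ → no.
F: end 20:00 < 13:00? ✗; end 20:00 < 17:55? ✗; start 18:25 >= 11:20? ✓ → no.
L: end 11:45 < 13:00? ✓; end 11:45 < 17:55? ✓; start 11:25 >= 11:20? ✓ → yes.
N: end 18:45 < 13:00? ✗; end 18:45 < 17:55? ✗; start 18:40 >= 11:20? ✓ → no.
P: end 14:10 < 13:00? ✗; end 14:10 < 17:55? ✓; start 07:15 >= 11:20? ✗ → no.
R: end 14:10 < 13:00? ✗; end 14:10 < 17:55? ✓; start 12:05 >= 11:20? ✓ → no.
Z: end 12:35 < 13:00? ✓; end 12:35 < 17:55? ✓; start 06:25 >= 11:20? ✗ → no.
Result: L.

L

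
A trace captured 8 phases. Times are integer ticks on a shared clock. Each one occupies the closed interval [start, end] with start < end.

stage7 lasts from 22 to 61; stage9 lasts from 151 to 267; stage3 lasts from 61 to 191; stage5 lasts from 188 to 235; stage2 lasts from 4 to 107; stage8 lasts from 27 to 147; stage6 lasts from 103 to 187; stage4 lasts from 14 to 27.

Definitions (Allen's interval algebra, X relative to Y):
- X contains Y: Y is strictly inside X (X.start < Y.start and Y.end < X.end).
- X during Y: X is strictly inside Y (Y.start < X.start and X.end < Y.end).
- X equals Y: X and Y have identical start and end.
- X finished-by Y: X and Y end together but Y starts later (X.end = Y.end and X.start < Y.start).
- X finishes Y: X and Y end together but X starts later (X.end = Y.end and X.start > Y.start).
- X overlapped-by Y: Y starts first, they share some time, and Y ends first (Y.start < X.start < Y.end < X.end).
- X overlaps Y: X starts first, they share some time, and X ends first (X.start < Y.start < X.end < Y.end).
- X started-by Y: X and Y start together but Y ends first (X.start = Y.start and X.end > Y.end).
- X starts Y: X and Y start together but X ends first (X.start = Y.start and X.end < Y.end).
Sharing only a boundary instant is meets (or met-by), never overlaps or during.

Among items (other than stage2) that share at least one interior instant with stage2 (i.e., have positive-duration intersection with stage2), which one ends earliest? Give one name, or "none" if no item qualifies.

stage4

Target stage2 = [4, 107].
stage3 [61, 191] → overlapped-by → candidate.
stage4 [14, 27] → during → candidate.
stage5 [188, 235] → after → excluded.
stage6 [103, 187] → overlapped-by → candidate.
stage7 [22, 61] → during → candidate.
stage8 [27, 147] → overlapped-by → candidate.
stage9 [151, 267] → after → excluded.
Among candidates, earliest end is 27 → stage4.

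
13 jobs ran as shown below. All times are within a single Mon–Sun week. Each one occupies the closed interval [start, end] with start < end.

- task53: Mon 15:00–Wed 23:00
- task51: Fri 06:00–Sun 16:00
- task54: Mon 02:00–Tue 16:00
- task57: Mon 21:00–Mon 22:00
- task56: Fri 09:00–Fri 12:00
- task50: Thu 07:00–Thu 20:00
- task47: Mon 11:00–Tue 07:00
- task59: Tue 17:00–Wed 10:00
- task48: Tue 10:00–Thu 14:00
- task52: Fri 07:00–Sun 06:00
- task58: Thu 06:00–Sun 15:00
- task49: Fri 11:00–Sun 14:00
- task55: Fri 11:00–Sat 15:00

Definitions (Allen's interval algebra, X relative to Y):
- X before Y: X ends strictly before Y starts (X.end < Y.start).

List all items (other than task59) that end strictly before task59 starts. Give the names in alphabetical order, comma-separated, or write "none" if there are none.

Target task59 = [Tue 17:00, Wed 10:00].
task47 [Mon 11:00, Tue 07:00] → before → yes.
task48 [Tue 10:00, Thu 14:00] → contains → no.
task49 [Fri 11:00, Sun 14:00] → after → no.
task50 [Thu 07:00, Thu 20:00] → after → no.
task51 [Fri 06:00, Sun 16:00] → after → no.
task52 [Fri 07:00, Sun 06:00] → after → no.
task53 [Mon 15:00, Wed 23:00] → contains → no.
task54 [Mon 02:00, Tue 16:00] → before → yes.
task55 [Fri 11:00, Sat 15:00] → after → no.
task56 [Fri 09:00, Fri 12:00] → after → no.
task57 [Mon 21:00, Mon 22:00] → before → yes.
task58 [Thu 06:00, Sun 15:00] → after → no.
Result: task47, task54, task57.

task47, task54, task57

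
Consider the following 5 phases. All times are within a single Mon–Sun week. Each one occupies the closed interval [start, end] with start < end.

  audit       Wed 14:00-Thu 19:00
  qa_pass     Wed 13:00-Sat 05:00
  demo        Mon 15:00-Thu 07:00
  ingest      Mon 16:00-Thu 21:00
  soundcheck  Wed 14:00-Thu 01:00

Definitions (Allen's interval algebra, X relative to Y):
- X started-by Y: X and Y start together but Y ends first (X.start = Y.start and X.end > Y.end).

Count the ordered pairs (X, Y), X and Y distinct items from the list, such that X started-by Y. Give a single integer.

1

Checking all 20 ordered pairs for relation 'started-by'; matching pairs in alphabetical order:
(audit, soundcheck): audit started-by soundcheck ✓
Count: 1.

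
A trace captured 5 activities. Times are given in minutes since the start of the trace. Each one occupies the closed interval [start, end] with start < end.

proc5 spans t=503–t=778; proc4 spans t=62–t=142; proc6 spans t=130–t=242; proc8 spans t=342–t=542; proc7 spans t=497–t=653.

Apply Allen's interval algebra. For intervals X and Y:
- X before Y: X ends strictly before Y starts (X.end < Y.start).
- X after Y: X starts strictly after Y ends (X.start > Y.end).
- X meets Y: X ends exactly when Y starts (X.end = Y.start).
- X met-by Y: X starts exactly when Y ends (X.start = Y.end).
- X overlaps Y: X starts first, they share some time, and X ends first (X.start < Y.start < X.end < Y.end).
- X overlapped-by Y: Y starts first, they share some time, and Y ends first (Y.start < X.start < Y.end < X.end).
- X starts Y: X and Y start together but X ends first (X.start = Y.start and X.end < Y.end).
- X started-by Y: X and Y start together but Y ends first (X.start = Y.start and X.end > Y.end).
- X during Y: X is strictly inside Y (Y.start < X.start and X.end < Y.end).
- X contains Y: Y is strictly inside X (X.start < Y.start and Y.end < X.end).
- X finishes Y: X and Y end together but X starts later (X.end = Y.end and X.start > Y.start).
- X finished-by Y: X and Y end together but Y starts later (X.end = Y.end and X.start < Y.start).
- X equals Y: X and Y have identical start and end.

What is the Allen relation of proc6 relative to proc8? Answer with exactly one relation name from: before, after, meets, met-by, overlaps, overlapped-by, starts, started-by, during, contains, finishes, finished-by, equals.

proc6 = [t=130, t=242]; proc8 = [t=342, t=542].
Compare endpoints: proc6.start < proc8.start, proc6.start < proc8.end, proc6.end < proc8.start, proc6.end < proc8.end.
That pattern is 'before'.

before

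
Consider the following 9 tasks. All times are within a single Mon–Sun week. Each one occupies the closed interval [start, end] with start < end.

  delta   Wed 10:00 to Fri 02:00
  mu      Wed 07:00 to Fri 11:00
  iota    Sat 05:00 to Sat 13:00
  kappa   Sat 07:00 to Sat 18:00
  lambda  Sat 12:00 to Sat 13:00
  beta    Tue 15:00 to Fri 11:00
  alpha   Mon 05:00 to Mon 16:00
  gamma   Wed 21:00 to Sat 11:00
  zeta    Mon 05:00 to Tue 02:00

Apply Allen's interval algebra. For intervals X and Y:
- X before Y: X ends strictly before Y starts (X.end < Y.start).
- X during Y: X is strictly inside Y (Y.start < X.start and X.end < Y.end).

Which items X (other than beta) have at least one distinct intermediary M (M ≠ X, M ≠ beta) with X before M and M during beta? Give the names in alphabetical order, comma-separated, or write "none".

Target beta = [Tue 15:00, Fri 11:00].
Intermediaries M with M during beta: delta.
Via delta — items with X before delta: alpha, zeta.
Union: alpha, zeta.

alpha, zeta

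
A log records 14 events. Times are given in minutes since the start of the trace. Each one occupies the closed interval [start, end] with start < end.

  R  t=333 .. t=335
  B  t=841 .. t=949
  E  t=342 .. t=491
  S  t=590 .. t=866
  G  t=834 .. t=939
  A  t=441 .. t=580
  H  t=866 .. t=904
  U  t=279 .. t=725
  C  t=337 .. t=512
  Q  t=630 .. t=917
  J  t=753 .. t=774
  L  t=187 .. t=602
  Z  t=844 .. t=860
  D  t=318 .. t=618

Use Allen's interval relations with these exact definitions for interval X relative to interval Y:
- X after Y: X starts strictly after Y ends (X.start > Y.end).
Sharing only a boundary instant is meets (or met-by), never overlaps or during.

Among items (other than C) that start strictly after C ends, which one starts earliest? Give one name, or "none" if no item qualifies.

S

Target C = [t=337, t=512].
A [t=441, t=580] → overlapped-by → excluded.
B [t=841, t=949] → after → candidate.
D [t=318, t=618] → contains → excluded.
E [t=342, t=491] → during → excluded.
G [t=834, t=939] → after → candidate.
H [t=866, t=904] → after → candidate.
J [t=753, t=774] → after → candidate.
L [t=187, t=602] → contains → excluded.
Q [t=630, t=917] → after → candidate.
R [t=333, t=335] → before → excluded.
S [t=590, t=866] → after → candidate.
U [t=279, t=725] → contains → excluded.
Z [t=844, t=860] → after → candidate.
Among candidates, earliest start is t=590 → S.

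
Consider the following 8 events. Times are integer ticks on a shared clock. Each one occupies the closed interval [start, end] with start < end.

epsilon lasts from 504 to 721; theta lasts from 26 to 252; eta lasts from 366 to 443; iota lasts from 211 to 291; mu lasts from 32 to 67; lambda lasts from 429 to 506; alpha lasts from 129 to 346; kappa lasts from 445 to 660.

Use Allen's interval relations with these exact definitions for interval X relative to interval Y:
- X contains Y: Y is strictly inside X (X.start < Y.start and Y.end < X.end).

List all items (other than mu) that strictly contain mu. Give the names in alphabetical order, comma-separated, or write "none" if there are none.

Target mu = [32, 67].
alpha [129, 346] → after → no.
epsilon [504, 721] → after → no.
eta [366, 443] → after → no.
iota [211, 291] → after → no.
kappa [445, 660] → after → no.
lambda [429, 506] → after → no.
theta [26, 252] → contains → yes.
Result: theta.

theta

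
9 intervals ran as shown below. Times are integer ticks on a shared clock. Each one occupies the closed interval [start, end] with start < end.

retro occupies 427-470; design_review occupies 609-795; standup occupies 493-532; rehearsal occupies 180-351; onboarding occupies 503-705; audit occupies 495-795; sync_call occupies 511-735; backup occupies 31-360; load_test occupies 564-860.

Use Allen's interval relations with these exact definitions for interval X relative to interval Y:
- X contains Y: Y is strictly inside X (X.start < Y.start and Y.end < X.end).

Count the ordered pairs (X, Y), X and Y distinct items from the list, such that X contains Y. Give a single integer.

Checking all 72 ordered pairs for relation 'contains'; matching pairs in alphabetical order:
(audit, onboarding): audit contains onboarding ✓
(audit, sync_call): audit contains sync_call ✓
(backup, rehearsal): backup contains rehearsal ✓
(load_test, design_review): load_test contains design_review ✓
Count: 4.

4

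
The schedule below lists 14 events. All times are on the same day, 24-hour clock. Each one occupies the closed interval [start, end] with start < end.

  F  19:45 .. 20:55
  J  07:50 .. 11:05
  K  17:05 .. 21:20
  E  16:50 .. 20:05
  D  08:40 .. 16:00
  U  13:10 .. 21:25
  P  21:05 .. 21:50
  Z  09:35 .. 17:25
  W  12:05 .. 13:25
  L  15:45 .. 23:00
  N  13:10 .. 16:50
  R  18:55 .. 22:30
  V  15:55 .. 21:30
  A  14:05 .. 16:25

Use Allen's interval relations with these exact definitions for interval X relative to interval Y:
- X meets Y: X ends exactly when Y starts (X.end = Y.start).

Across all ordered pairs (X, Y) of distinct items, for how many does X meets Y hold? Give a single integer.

Checking all 182 ordered pairs for relation 'meets'; matching pairs in alphabetical order:
(N, E): N meets E ✓
Count: 1.

1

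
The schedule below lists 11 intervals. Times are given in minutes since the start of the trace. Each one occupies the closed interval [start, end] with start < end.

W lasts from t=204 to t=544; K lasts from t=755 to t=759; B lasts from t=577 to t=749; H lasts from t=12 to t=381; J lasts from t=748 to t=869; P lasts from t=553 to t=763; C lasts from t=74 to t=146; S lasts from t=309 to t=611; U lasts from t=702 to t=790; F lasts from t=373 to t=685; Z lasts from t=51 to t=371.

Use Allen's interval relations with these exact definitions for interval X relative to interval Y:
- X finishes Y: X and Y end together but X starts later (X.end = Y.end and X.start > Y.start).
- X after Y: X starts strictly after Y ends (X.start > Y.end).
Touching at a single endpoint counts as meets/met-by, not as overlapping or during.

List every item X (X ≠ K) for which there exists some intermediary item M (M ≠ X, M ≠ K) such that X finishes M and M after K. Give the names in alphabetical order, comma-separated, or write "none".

none

Target K = [t=755, t=759].
Intermediaries M with M after K: none.
Union: none.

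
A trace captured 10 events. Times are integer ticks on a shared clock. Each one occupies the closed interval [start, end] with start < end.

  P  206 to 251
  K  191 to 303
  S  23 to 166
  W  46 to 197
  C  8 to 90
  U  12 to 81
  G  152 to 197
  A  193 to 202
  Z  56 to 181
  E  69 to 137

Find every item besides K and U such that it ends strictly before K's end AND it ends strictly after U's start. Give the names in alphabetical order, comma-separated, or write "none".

A, C, E, G, P, S, W, Z

Conditions: its end is strictly before K's end (X.end < 303) AND its end is strictly after U's start (X.end > 12).
A: end 202 < 303? ✓; end 202 > 12? ✓ → yes.
C: end 90 < 303? ✓; end 90 > 12? ✓ → yes.
E: end 137 < 303? ✓; end 137 > 12? ✓ → yes.
G: end 197 < 303? ✓; end 197 > 12? ✓ → yes.
P: end 251 < 303? ✓; end 251 > 12? ✓ → yes.
S: end 166 < 303? ✓; end 166 > 12? ✓ → yes.
W: end 197 < 303? ✓; end 197 > 12? ✓ → yes.
Z: end 181 < 303? ✓; end 181 > 12? ✓ → yes.
Result: A, C, E, G, P, S, W, Z.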